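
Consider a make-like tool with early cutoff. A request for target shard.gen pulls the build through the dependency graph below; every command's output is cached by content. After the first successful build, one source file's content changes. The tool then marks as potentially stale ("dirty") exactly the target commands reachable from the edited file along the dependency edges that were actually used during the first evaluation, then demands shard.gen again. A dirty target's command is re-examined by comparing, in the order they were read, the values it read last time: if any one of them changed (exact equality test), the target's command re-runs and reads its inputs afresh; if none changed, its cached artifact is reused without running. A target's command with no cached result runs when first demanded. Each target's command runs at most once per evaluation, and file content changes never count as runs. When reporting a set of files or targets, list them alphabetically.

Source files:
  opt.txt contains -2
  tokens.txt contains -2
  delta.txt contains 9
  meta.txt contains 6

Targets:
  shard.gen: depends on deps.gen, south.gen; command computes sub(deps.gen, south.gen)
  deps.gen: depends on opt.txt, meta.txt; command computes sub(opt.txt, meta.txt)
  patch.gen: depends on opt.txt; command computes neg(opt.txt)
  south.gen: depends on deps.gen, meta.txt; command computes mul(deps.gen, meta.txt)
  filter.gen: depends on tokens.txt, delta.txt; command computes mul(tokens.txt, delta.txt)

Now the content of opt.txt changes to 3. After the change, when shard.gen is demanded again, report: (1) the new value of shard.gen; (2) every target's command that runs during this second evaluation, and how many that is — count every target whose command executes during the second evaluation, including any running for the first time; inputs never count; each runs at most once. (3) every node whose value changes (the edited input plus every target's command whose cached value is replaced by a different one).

First demand of the output computes:
  deps.gen = sub(-2, 6) = -8
  south.gen = mul(-8, 6) = -48
  shard.gen = sub(-8, -48) = 40

After the edit, cleaning proceeds:
  deps.gen: a read changed (opt.txt -2->3) — executes, giving -3.
  south.gen: a read changed (deps.gen -8->-3) — executes, giving -18.
  shard.gen: a read changed (deps.gen -8->-3; south.gen -48->-18) — executes, giving 15.

Demanding shard.gen again yields 15.
3 target commands run: deps.gen, shard.gen, south.gen.
The nodes whose values change: deps.gen, opt.txt, shard.gen, south.gen.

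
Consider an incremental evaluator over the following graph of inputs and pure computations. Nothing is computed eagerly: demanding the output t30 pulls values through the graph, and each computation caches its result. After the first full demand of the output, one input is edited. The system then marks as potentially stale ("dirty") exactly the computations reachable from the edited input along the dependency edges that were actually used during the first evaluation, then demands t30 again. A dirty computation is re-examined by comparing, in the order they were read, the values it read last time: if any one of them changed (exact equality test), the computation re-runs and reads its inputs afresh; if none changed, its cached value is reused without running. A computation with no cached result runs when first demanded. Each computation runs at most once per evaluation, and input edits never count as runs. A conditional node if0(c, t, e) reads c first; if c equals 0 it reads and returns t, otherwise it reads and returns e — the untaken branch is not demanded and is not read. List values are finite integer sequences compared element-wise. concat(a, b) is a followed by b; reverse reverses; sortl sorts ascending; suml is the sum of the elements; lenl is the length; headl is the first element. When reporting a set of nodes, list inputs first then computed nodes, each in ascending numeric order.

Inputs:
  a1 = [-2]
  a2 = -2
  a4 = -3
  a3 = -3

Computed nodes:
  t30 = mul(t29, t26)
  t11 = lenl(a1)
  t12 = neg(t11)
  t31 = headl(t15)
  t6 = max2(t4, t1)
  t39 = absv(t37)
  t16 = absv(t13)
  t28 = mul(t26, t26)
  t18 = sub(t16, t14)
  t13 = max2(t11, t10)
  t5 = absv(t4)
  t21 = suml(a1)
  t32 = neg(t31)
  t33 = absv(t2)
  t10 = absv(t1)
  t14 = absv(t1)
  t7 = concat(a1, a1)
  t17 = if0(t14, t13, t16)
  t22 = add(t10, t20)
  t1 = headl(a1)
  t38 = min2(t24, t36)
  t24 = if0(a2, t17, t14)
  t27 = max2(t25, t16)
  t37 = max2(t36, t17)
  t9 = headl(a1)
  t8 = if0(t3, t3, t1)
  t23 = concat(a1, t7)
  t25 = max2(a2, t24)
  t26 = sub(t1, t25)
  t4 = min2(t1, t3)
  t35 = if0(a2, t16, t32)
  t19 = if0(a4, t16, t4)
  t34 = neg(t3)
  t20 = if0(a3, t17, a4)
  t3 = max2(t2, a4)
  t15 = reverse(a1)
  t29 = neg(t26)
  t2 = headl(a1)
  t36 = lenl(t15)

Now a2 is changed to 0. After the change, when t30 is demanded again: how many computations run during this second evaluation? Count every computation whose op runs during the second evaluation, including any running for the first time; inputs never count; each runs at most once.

Initial pass — values computed on the first demand:
  t1 = headl([-2]) = -2
  t14 = absv(-2) = 2
  t24 = if0(a2=-2 -> else branch t14) = 2
  t25 = max2(-2, 2) = 2
  t26 = sub(-2, 2) = -4
  t29 = neg(-4) = 4
  t30 = mul(4, -4) = -16

Second demand — change propagation:
  t10: newly demanded (no cache) — executes and yields 2.
  t11: newly demanded (no cache) — executes and yields 1.
  t13: newly demanded (no cache) — executes and yields 2.
  t16: newly demanded (no cache) — executes and yields 2.
  t17: newly demanded (no cache) — executes and yields 2.
  t24: re-runs because a2 -2->0; new result 2 (unchanged).
  t25: re-runs because a2 -2->0; new result 2 (unchanged).
  t26: re-examined; everything it read last time is the same (t1 unchanged, t25 unchanged) — cache -4 kept, no run.
  t29: re-examined; everything it read last time is the same (t26 unchanged) — cache 4 kept, no run.
  t30: re-examined; everything it read last time is the same (t29 unchanged, t26 unchanged) — cache -16 kept, no run.

The important point: the flipped condition pulls in fresh nodes; t10, t11, t13, t16, t17 run for the first time.

Run set: t10, t11, t13, t16, t17, t24, t25 (7 run).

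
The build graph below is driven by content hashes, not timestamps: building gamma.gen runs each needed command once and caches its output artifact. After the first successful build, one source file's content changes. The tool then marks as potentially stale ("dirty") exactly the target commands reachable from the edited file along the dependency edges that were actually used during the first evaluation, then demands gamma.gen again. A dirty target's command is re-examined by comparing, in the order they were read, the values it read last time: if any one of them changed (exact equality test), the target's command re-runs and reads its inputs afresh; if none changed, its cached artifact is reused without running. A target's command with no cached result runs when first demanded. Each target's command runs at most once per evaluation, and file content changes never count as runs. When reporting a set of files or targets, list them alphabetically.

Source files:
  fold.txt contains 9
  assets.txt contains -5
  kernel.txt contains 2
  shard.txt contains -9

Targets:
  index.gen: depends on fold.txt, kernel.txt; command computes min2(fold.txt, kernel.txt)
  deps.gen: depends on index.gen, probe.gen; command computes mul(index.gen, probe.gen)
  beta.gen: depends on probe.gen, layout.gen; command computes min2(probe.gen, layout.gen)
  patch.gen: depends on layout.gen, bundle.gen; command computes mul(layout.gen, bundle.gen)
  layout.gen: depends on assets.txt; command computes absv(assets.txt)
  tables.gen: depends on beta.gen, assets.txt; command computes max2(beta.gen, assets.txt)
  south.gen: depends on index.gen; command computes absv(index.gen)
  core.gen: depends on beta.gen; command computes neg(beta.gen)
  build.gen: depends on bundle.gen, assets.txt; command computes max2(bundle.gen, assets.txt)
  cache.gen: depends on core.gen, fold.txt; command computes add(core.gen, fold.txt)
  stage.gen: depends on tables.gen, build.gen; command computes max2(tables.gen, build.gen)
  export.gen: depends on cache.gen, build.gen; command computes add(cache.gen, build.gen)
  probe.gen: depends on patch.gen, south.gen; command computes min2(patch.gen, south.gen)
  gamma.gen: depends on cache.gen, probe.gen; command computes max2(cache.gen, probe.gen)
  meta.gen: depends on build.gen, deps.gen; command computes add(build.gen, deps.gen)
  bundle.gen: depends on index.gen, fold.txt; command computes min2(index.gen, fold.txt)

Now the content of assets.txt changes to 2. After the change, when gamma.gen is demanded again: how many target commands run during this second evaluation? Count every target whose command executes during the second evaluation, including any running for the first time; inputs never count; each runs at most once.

Run set: beta.gen, layout.gen, patch.gen, probe.gen (4 run).
The important point: at core.gen every value read last time is unchanged, so the dirty flag clears without a run.

Initial pass — values computed on the first demand:
  index.gen = min2(9, 2) = 2
  bundle.gen = min2(2, 9) = 2
  layout.gen = absv(-5) = 5
  patch.gen = mul(5, 2) = 10
  south.gen = absv(2) = 2
  probe.gen = min2(10, 2) = 2
  beta.gen = min2(2, 5) = 2
  core.gen = neg(2) = -2
  cache.gen = add(-2, 9) = 7
  gamma.gen = max2(7, 2) = 7

Second demand — change propagation:
  layout.gen: re-runs because assets.txt -5->2; new result 2.
  patch.gen: re-runs because layout.gen 5->2; new result 4.
  probe.gen: re-runs because patch.gen 10->4; new result 2 (unchanged).
  beta.gen: re-runs because layout.gen 5->2; new result 2 (unchanged).
  core.gen: re-examined; everything it read last time is the same (beta.gen unchanged) — cache -2 kept, no run.
  cache.gen: re-examined; everything it read last time is the same (core.gen unchanged, fold.txt unchanged) — cache 7 kept, no run.
  gamma.gen: re-examined; everything it read last time is the same (cache.gen unchanged, probe.gen unchanged) — cache 7 kept, no run.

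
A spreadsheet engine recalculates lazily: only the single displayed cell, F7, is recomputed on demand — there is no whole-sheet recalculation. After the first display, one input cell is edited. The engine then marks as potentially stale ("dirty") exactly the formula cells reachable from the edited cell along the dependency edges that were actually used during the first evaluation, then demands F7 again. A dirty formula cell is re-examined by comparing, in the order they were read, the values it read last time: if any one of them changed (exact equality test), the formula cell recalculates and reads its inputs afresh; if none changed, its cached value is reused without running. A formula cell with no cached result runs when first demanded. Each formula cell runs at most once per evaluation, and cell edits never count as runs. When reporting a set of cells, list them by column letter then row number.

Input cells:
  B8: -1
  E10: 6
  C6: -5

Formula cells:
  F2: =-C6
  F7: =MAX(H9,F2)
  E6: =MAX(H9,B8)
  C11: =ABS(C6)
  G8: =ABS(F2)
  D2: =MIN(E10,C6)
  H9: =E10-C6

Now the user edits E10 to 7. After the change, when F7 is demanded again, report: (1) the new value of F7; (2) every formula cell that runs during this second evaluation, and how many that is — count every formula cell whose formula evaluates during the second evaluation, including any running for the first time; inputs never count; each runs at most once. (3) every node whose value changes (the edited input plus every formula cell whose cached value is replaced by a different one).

First evaluation (everything demanded from the output):
  F2 = -(-5) = 5
  H9 = 6 - -5 = 11
  F7 = MAX(11, 5) = 11

Propagation after the edit:
  H9: runs — E10 6->7; result 12.
  F7: runs — H9 11->12; result 12.

New value of F7: 12.
Formula cells that run: F7, H9 — 2 in total.
Values that change: E10, F7, H9.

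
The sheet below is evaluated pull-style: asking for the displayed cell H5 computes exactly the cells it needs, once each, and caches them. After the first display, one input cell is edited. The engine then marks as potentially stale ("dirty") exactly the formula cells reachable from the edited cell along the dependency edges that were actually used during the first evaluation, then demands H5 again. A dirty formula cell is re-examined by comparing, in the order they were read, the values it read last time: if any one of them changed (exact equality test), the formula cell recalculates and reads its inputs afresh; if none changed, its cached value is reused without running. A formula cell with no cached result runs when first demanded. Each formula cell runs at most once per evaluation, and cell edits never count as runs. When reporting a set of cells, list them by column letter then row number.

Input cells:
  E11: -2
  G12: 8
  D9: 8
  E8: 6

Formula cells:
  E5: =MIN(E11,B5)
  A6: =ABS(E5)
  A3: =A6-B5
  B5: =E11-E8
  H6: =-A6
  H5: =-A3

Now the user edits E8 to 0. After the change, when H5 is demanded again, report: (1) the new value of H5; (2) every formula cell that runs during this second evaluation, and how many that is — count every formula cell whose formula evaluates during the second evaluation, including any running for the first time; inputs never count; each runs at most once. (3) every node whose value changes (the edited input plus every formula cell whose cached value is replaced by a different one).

Demanding H5 again yields -4.
5 formula cells run: A3, A6, B5, E5, H5.
The nodes whose values change: A3, A6, B5, E5, E8, H5.

First demand of the output computes:
  B5 = -2 - 6 = -8
  E5 = MIN(-2, -8) = -8
  A6 = ABS(-8) = 8
  A3 = 8 - -8 = 16
  H5 = -(16) = -16

After the edit, cleaning proceeds:
  B5: a read changed (E8 6->0) — executes, giving -2.
  E5: a read changed (B5 -8->-2) — executes, giving -2.
  A6: a read changed (E5 -8->-2) — executes, giving 2.
  A3: a read changed (A6 8->2; B5 -8->-2) — executes, giving 4.
  H5: a read changed (A3 16->4) — executes, giving -4.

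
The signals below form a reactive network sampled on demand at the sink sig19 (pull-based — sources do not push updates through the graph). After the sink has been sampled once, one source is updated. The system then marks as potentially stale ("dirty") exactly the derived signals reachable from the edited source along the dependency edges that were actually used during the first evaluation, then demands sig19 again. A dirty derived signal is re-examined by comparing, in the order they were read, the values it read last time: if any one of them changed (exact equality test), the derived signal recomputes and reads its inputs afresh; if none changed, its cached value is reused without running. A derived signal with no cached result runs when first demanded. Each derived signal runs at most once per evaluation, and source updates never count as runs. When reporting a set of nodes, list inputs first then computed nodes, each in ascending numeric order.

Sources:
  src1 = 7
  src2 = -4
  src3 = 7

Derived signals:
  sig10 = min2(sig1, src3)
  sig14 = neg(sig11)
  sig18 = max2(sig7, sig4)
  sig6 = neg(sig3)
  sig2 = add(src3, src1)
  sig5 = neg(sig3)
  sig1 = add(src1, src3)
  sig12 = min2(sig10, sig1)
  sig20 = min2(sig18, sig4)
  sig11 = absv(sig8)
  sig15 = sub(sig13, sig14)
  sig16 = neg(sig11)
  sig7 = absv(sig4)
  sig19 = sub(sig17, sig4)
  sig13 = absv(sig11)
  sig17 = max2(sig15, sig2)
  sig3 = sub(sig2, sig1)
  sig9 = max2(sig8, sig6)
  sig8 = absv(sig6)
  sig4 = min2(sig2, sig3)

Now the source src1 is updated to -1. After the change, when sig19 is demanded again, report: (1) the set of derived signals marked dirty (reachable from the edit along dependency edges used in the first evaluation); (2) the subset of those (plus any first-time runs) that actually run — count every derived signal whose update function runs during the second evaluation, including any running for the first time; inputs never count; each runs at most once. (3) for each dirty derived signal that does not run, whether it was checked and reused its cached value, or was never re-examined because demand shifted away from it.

Initial pass — values computed on the first demand:
  sig1 = add(7, 7) = 14
  sig2 = add(7, 7) = 14
  sig3 = sub(14, 14) = 0
  sig4 = min2(14, 0) = 0
  sig6 = neg(0) = 0
  sig8 = absv(0) = 0
  sig11 = absv(0) = 0
  sig13 = absv(0) = 0
  sig14 = neg(0) = 0
  sig15 = sub(0, 0) = 0
  sig17 = max2(0, 14) = 14
  sig19 = sub(14, 0) = 14

Second demand — change propagation:
  sig1: re-runs because src1 7->-1; new result 6.
  sig2: re-runs because src1 7->-1; new result 6.
  sig3: re-runs because sig2 14->6; sig1 14->6; new result 0 (unchanged).
  sig4: re-runs because sig2 14->6; new result 0 (unchanged).
  sig6: re-examined; everything it read last time is the same (sig3 unchanged) — cache 0 kept, no run.
  sig8: re-examined; everything it read last time is the same (sig6 unchanged) — cache 0 kept, no run.
  sig11: re-examined; everything it read last time is the same (sig8 unchanged) — cache 0 kept, no run.
  sig13: re-examined; everything it read last time is the same (sig11 unchanged) — cache 0 kept, no run.
  sig14: re-examined; everything it read last time is the same (sig11 unchanged) — cache 0 kept, no run.
  sig15: re-examined; everything it read last time is the same (sig13 unchanged, sig14 unchanged) — cache 0 kept, no run.
  sig17: re-runs because sig2 14->6; new result 6.
  sig19: re-runs because sig17 14->6; new result 6.

The important point: at sig6 every value read last time is unchanged, so the dirty flag clears without a run.

Dirty set: sig1, sig2, sig3, sig4, sig6, sig8, sig11, sig13, sig14, sig15, sig17, sig19.
Run set: sig1, sig2, sig3, sig4, sig17, sig19 (6 run).
Re-examined without running (cache reused): sig6, sig8, sig11, sig13, sig14, sig15.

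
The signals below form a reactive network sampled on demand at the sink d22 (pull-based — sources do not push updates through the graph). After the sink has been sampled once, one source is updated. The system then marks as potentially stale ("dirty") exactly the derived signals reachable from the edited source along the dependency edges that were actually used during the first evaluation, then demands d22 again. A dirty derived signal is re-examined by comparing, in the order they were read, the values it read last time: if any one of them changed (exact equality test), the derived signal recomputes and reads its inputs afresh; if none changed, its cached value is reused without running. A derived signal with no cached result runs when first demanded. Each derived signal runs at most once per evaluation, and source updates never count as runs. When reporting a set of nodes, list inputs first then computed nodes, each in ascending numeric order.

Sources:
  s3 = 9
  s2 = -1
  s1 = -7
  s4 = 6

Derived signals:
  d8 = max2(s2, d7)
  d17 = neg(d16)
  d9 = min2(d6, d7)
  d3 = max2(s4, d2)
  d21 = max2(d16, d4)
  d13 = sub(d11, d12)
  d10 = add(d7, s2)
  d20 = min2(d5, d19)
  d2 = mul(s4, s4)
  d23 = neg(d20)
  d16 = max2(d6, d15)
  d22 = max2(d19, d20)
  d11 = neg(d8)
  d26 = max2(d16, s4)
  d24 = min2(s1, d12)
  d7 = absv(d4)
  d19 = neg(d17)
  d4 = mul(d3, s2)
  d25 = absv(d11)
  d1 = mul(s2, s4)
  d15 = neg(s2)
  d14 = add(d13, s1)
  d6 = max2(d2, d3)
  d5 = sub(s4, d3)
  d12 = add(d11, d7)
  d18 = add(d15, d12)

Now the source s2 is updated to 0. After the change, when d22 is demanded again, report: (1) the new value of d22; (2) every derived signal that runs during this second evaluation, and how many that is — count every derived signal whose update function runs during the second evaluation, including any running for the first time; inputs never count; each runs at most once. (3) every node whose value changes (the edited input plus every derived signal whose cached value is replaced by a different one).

d22 now evaluates to 36.
Run set: d15, d16 (2 run).
Changed values: s2, d15.
The important point: d16 recomputes to an identical value, and the output ends up unchanged.

Initial pass — values computed on the first demand:
  d2 = mul(6, 6) = 36
  d3 = max2(6, 36) = 36
  d5 = sub(6, 36) = -30
  d6 = max2(36, 36) = 36
  d15 = neg(-1) = 1
  d16 = max2(36, 1) = 36
  d17 = neg(36) = -36
  d19 = neg(-36) = 36
  d20 = min2(-30, 36) = -30
  d22 = max2(36, -30) = 36

Second demand — change propagation:
  d15: re-runs because s2 -1->0; new result 0.
  d16: re-runs because d15 1->0; new result 36 (unchanged).
  d17: re-examined; everything it read last time is the same (d16 unchanged) — cache -36 kept, no run.
  d19: re-examined; everything it read last time is the same (d17 unchanged) — cache 36 kept, no run.
  d20: re-examined; everything it read last time is the same (d5 unchanged, d19 unchanged) — cache -30 kept, no run.
  d22: re-examined; everything it read last time is the same (d19 unchanged, d20 unchanged) — cache 36 kept, no run.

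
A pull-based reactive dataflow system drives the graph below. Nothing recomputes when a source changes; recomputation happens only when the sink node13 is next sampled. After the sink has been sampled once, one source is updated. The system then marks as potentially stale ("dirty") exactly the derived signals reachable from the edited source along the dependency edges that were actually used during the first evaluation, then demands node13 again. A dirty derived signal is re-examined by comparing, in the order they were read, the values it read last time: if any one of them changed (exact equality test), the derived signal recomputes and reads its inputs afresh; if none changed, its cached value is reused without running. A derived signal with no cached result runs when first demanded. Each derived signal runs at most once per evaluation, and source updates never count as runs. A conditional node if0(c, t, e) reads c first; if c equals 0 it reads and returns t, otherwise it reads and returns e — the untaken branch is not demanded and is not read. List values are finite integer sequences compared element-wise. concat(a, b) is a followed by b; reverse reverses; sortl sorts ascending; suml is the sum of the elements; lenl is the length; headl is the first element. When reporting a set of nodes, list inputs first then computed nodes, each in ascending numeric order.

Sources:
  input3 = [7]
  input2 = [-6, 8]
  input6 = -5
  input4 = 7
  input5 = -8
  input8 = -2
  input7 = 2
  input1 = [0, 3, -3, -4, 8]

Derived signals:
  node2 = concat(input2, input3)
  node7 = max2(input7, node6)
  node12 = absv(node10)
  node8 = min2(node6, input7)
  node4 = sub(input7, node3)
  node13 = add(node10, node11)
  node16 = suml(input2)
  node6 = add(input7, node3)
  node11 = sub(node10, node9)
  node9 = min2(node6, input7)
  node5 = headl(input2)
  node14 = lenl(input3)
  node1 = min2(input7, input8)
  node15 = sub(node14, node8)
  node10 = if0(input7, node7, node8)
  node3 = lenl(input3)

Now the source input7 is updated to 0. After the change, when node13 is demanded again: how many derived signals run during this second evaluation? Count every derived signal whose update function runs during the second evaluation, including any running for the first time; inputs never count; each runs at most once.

First evaluation (everything demanded from the output):
  node3 = lenl([7]) = 1
  node6 = add(2, 1) = 3
  node8 = min2(3, 2) = 2
  node9 = min2(3, 2) = 2
  node10 = if0(input7=2 -> else branch node8) = 2
  node11 = sub(2, 2) = 0
  node13 = add(2, 0) = 2

Propagation after the edit:
  node6: runs — input7 2->0; result 1.
  node7: demanded for the first time — runs, produces 1.
  node8: marked dirty but never re-examined — demand shifted away from it.
  node9: runs — node6 3->1; input7 2->0; result 0.
  node10: runs — input7 2->0; result 1.
  node11: runs — node10 2->1; node9 2->0; result 1.
  node13: runs — node10 2->1; node11 0->1; result 2 (same value as before).

Key observation: a condition flipped, so demand moved to the other branch — node8 is never re-examined.

Derived signals that run: node6, node7, node9, node10, node11, node13 — 6 in total.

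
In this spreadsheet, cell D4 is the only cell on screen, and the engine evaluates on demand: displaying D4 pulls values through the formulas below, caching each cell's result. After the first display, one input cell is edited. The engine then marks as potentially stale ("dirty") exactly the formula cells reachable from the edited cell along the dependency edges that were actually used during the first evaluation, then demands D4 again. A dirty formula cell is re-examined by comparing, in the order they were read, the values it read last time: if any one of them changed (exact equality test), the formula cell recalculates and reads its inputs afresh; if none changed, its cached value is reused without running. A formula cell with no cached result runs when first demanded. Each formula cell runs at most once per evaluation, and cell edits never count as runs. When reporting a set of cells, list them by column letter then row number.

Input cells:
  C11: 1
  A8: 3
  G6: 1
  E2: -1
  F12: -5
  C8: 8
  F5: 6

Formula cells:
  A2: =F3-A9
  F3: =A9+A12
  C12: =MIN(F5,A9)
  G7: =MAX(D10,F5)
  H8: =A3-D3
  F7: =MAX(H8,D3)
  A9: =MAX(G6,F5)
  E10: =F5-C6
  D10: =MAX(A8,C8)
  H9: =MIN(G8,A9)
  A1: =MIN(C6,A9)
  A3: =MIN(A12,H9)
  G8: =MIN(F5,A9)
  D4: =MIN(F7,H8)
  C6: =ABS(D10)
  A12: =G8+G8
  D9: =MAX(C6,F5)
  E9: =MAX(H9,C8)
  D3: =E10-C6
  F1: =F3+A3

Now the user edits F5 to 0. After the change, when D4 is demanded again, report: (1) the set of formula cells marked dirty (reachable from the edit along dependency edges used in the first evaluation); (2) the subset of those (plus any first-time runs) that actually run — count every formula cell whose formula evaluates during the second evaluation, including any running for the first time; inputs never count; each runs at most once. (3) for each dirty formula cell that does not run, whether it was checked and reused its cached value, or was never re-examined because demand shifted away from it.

Dirty set: A3, A9, A12, D3, D4, E10, F7, G8, H8, H9.
Run set: A3, A9, A12, D3, E10, F7, G8, H8, H9 (9 run).
Re-examined without running (cache reused): D4.
The important point: at D4 every value read last time is unchanged, so the dirty flag clears without a run.

Initial pass — values computed on the first demand:
  A9 = MAX(1, 6) = 6
  D10 = MAX(3, 8) = 8
  C6 = ABS(8) = 8
  E10 = 6 - 8 = -2
  D3 = -2 - 8 = -10
  G8 = MIN(6, 6) = 6
  A12 = 6 + 6 = 12
  H9 = MIN(6, 6) = 6
  A3 = MIN(12, 6) = 6
  H8 = 6 - -10 = 16
  F7 = MAX(16, -10) = 16
  D4 = MIN(16, 16) = 16

Second demand — change propagation:
  A9: re-runs because F5 6->0; new result 1.
  E10: re-runs because F5 6->0; new result -8.
  D3: re-runs because E10 -2->-8; new result -16.
  G8: re-runs because F5 6->0; A9 6->1; new result 0.
  A12: re-runs because G8 6->0; G8 6->0; new result 0.
  H9: re-runs because G8 6->0; A9 6->1; new result 0.
  A3: re-runs because A12 12->0; H9 6->0; new result 0.
  H8: re-runs because A3 6->0; D3 -10->-16; new result 16 (unchanged).
  F7: re-runs because D3 -10->-16; new result 16 (unchanged).
  D4: re-examined; everything it read last time is the same (F7 unchanged, H8 unchanged) — cache 16 kept, no run.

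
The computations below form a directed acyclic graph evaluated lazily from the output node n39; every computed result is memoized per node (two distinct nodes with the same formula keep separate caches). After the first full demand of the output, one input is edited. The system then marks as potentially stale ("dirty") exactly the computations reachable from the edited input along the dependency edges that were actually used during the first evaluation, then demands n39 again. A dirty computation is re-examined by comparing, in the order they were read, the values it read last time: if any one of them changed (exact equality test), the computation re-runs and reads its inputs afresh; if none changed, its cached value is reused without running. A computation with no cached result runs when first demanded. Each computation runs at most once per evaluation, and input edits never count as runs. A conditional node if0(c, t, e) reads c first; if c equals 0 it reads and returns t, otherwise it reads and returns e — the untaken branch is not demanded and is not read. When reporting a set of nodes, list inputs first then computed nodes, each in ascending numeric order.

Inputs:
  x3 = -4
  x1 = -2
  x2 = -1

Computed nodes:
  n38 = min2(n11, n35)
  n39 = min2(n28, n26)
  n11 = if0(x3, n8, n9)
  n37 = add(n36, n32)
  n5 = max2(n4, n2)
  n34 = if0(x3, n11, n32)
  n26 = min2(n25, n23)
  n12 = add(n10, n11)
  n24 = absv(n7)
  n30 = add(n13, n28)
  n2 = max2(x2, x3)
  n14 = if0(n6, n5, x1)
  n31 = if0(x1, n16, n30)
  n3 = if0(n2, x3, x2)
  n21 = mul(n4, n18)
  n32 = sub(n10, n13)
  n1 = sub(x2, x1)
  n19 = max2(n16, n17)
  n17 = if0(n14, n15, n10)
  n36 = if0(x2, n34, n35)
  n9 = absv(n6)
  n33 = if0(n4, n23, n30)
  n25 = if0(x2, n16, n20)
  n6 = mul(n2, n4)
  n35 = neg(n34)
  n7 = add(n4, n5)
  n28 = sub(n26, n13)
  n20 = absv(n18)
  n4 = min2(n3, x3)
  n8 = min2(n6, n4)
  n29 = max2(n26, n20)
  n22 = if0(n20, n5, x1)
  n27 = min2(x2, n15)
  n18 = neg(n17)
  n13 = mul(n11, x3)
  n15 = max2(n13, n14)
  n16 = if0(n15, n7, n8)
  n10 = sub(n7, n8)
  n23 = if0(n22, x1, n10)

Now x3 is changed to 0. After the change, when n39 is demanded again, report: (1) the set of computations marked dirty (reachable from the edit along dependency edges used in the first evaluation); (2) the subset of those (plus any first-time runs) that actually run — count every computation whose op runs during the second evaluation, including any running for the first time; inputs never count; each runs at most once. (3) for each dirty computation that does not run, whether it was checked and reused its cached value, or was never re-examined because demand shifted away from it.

The edit dirties: n2, n3, n4, n5, n6, n7, n8, n9, n10, n11, n13, n14, n17, n18, n20, n22, n23, n25, n26, n28, n39.
19 computations run: n2, n3, n4, n5, n6, n8, n11, n13, n14, n15, n17, n18, n20, n22, n23, n25, n26, n28, n39.
Unvisited dirty nodes (no longer demanded): n7, n9, n10.
Note the branch switch — demand abandons n7, n9, n10, which are never re-examined.

First demand of the output computes:
  n2 = max2(-1, -4) = -1
  n3 = if0(n2=-1 -> else branch x2) = -1
  n4 = min2(-1, -4) = -4
  n5 = max2(-4, -1) = -1
  n6 = mul(-1, -4) = 4
  n7 = add(-4, -1) = -5
  n8 = min2(4, -4) = -4
  n9 = absv(4) = 4
  n10 = sub(-5, -4) = -1
  n11 = if0(x3=-4 -> else branch n9) = 4
  n13 = mul(4, -4) = -16
  n14 = if0(n6=4 -> else branch x1) = -2
  n17 = if0(n14=-2 -> else branch n10) = -1
  n18 = neg(-1) = 1
  n20 = absv(1) = 1
  n22 = if0(n20=1 -> else branch x1) = -2
  n23 = if0(n22=-2 -> else branch n10) = -1
  n25 = if0(x2=-1 -> else branch n20) = 1
  n26 = min2(1, -1) = -1
  n28 = sub(-1, -16) = 15
  n39 = min2(15, -1) = -1

After the edit, cleaning proceeds:
  n2: a read changed (x3 -4->0) — executes, giving 0.
  n3: a read changed (n2 -1->0) — executes, giving 0.
  n4: a read changed (n3 -1->0; x3 -4->0) — executes, giving 0.
  n5: a read changed (n4 -4->0; n2 -1->0) — executes, giving 0.
  n6: a read changed (n2 -1->0; n4 -4->0) — executes, giving 0.
  n7: stays stale; no demand reaches it after the flip.
  n8: a read changed (n6 4->0; n4 -4->0) — executes, giving 0.
  n9: stays stale; no demand reaches it after the flip.
  n10: stays stale; no demand reaches it after the flip.
  n11: a read changed (x3 -4->0) — executes, giving 0.
  n13: a read changed (n11 4->0; x3 -4->0) — executes, giving 0.
  n14: a read changed (n6 4->0) — executes, giving 0.
  n15: had never run; runs now, result 0.
  n17: a read changed (n14 -2->0) — executes, giving 0.
  n18: a read changed (n17 -1->0) — executes, giving 0.
  n20: a read changed (n18 1->0) — executes, giving 0.
  n22: a read changed (n20 1->0) — executes, giving 0.
  n23: a read changed (n22 -2->0) — executes, giving -2.
  n25: a read changed (n20 1->0) — executes, giving 0.
  n26: a read changed (n25 1->0; n23 -1->-2) — executes, giving -2.
  n28: a read changed (n26 -1->-2; n13 -16->0) — executes, giving -2.
  n39: a read changed (n28 15->-2; n26 -1->-2) — executes, giving -2.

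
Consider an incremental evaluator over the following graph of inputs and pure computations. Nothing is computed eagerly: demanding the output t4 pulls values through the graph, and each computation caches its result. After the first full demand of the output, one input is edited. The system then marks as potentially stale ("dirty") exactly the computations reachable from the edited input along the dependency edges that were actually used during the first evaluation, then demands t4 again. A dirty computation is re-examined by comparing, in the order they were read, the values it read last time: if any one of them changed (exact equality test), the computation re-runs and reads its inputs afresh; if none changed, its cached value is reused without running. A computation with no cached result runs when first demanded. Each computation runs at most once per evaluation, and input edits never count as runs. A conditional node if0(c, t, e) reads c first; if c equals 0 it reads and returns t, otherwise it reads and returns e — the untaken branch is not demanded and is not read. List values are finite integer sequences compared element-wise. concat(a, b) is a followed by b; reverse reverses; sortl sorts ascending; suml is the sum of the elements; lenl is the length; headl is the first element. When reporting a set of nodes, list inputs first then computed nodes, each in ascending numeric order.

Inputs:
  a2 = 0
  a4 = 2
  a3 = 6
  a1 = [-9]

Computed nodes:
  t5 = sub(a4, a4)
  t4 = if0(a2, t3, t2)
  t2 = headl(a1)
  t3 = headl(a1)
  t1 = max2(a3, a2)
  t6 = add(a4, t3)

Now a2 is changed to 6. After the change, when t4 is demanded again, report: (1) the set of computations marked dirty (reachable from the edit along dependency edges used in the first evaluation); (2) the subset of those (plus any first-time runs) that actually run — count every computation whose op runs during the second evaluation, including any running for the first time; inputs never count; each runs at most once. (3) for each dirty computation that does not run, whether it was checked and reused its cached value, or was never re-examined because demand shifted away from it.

Initial pass — values computed on the first demand:
  t3 = headl([-9]) = -9
  t4 = if0(a2=0 -> then branch t3) = -9

Second demand — change propagation:
  t2: newly demanded (no cache) — executes and yields -9.
  t4: re-runs because a2 0->6; new result -9 (unchanged).

The important point: the flipped condition pulls in fresh nodes; t2 runs for the first time.

Dirty set: t4.
Run set: t2, t4 (2 run).
All dirty computations ended up running.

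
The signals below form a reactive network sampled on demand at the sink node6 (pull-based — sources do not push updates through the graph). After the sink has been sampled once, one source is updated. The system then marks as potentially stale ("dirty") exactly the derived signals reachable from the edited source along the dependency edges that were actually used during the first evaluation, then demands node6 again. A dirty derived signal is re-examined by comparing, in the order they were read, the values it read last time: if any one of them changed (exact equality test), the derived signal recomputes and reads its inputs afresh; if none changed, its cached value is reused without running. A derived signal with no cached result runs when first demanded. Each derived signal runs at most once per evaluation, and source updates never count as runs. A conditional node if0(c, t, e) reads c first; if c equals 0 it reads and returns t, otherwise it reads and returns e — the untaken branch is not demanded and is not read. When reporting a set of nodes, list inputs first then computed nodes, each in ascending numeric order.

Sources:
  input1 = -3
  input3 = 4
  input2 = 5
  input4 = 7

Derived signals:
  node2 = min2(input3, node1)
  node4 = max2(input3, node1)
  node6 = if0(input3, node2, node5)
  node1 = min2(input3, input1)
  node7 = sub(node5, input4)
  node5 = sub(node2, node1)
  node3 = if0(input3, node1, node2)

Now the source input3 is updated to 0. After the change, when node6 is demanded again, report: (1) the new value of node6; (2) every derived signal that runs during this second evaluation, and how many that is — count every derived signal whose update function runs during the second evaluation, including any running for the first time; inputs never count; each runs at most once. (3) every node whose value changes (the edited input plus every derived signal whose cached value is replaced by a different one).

node6 now evaluates to -3.
Run set: node1, node2, node6 (3 run).
Changed values: input3, node6.
The important point: the flipped condition redirects demand; node5 is left stale, never re-checked.

Initial pass — values computed on the first demand:
  node1 = min2(4, -3) = -3
  node2 = min2(4, -3) = -3
  node5 = sub(-3, -3) = 0
  node6 = if0(input3=4 -> else branch node5) = 0

Second demand — change propagation:
  node1: re-runs because input3 4->0; new result -3 (unchanged).
  node2: re-runs because input3 4->0; new result -3 (unchanged).
  node5: dirty yet unreached — the second evaluation never asks for it.
  node6: re-runs because input3 4->0; new result -3.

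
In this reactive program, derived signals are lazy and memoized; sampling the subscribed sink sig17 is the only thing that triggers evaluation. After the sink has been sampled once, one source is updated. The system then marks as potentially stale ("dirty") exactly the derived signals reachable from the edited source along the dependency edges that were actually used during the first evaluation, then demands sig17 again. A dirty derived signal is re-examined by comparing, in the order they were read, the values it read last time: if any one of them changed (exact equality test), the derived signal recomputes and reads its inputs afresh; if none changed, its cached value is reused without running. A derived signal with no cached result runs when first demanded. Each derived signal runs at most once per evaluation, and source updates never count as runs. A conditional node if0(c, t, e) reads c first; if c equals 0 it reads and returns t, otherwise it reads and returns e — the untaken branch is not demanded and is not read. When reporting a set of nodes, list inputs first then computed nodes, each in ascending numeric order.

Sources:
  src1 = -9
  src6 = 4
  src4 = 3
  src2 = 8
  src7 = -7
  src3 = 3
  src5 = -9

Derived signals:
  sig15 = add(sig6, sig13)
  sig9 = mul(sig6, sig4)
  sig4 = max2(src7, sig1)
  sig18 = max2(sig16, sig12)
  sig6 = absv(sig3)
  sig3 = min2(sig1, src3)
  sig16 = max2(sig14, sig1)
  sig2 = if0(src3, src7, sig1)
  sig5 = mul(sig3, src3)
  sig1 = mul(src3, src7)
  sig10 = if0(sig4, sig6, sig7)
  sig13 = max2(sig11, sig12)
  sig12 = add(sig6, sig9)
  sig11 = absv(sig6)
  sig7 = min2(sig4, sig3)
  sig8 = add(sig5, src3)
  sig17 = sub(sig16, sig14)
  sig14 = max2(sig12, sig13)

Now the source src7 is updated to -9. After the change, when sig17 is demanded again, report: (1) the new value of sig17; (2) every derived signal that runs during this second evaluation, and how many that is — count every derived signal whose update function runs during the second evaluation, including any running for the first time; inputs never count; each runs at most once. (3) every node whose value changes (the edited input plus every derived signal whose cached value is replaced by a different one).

Demanding sig17 again yields 0.
11 derived signals run: sig1, sig3, sig4, sig6, sig9, sig11, sig12, sig13, sig14, sig16, sig17.
The nodes whose values change: src7, sig1, sig3, sig4, sig6, sig9, sig11, sig12, sig13, sig14, sig16.

First demand of the output computes:
  sig1 = mul(3, -7) = -21
  sig3 = min2(-21, 3) = -21
  sig4 = max2(-7, -21) = -7
  sig6 = absv(-21) = 21
  sig9 = mul(21, -7) = -147
  sig11 = absv(21) = 21
  sig12 = add(21, -147) = -126
  sig13 = max2(21, -126) = 21
  sig14 = max2(-126, 21) = 21
  sig16 = max2(21, -21) = 21
  sig17 = sub(21, 21) = 0

After the edit, cleaning proceeds:
  sig1: a read changed (src7 -7->-9) — executes, giving -27.
  sig3: a read changed (sig1 -21->-27) — executes, giving -27.
  sig4: a read changed (src7 -7->-9; sig1 -21->-27) — executes, giving -9.
  sig6: a read changed (sig3 -21->-27) — executes, giving 27.
  sig9: a read changed (sig6 21->27; sig4 -7->-9) — executes, giving -243.
  sig11: a read changed (sig6 21->27) — executes, giving 27.
  sig12: a read changed (sig6 21->27; sig9 -147->-243) — executes, giving -216.
  sig13: a read changed (sig11 21->27; sig12 -126->-216) — executes, giving 27.
  sig14: a read changed (sig12 -126->-216; sig13 21->27) — executes, giving 27.
  sig16: a read changed (sig14 21->27; sig1 -21->-27) — executes, giving 27.
  sig17: a read changed (sig16 21->27; sig14 21->27) — executes, giving 0 — identical to its old value.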